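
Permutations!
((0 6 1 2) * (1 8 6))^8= (8)(0 2 1)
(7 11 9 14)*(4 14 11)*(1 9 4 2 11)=[0, 9, 11, 3, 14, 5, 6, 2, 8, 1, 10, 4, 12, 13, 7]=(1 9)(2 11 4 14 7)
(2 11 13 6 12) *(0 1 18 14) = (0 1 18 14)(2 11 13 6 12) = [1, 18, 11, 3, 4, 5, 12, 7, 8, 9, 10, 13, 2, 6, 0, 15, 16, 17, 14]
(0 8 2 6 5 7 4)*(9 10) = (0 8 2 6 5 7 4)(9 10) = [8, 1, 6, 3, 0, 7, 5, 4, 2, 10, 9]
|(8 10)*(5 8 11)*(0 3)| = |(0 3)(5 8 10 11)| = 4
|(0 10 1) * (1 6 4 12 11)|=7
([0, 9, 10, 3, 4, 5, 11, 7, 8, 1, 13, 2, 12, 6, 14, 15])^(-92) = [0, 1, 6, 3, 4, 5, 10, 7, 8, 9, 11, 13, 12, 2, 14, 15]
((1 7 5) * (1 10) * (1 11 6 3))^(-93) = ((1 7 5 10 11 6 3))^(-93) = (1 6 10 7 3 11 5)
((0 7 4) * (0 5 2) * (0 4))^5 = (0 7)(2 5 4)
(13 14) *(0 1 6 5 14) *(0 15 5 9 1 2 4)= (0 2 4)(1 6 9)(5 14 13 15)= [2, 6, 4, 3, 0, 14, 9, 7, 8, 1, 10, 11, 12, 15, 13, 5]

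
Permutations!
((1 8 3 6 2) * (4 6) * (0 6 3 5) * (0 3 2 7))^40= ((0 6 7)(1 8 5 3 4 2))^40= (0 6 7)(1 4 5)(2 3 8)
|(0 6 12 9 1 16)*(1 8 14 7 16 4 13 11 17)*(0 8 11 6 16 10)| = 24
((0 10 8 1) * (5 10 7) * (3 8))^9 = ((0 7 5 10 3 8 1))^9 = (0 5 3 1 7 10 8)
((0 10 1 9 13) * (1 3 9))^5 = ((0 10 3 9 13))^5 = (13)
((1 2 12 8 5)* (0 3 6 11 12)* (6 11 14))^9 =((0 3 11 12 8 5 1 2)(6 14))^9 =(0 3 11 12 8 5 1 2)(6 14)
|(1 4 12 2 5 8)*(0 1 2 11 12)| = |(0 1 4)(2 5 8)(11 12)| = 6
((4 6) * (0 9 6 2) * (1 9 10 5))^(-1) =(0 2 4 6 9 1 5 10)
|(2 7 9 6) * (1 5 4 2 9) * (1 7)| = 4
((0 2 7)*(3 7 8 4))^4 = (0 3 8)(2 7 4)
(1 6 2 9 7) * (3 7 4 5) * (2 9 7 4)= [0, 6, 7, 4, 5, 3, 9, 1, 8, 2]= (1 6 9 2 7)(3 4 5)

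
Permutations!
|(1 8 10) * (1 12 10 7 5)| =|(1 8 7 5)(10 12)| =4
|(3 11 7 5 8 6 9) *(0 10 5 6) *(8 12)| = 5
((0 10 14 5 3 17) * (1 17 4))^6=(0 1 3 14)(4 5 10 17)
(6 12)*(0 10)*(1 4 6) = [10, 4, 2, 3, 6, 5, 12, 7, 8, 9, 0, 11, 1] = (0 10)(1 4 6 12)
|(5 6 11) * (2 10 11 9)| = |(2 10 11 5 6 9)| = 6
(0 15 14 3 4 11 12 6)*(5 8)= (0 15 14 3 4 11 12 6)(5 8)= [15, 1, 2, 4, 11, 8, 0, 7, 5, 9, 10, 12, 6, 13, 3, 14]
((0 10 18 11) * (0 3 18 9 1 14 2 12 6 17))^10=(0 10 9 1 14 2 12 6 17)(3 18 11)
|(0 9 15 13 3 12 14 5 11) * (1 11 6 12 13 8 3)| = 8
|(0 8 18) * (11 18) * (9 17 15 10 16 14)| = 12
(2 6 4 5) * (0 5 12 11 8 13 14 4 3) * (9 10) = [5, 1, 6, 0, 12, 2, 3, 7, 13, 10, 9, 8, 11, 14, 4] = (0 5 2 6 3)(4 12 11 8 13 14)(9 10)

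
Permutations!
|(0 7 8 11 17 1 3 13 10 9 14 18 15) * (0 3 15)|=13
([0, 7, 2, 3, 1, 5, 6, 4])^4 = [0, 7, 2, 3, 1, 5, 6, 4]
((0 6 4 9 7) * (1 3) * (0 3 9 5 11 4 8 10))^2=((0 6 8 10)(1 9 7 3)(4 5 11))^2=(0 8)(1 7)(3 9)(4 11 5)(6 10)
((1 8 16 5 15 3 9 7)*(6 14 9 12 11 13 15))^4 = ((1 8 16 5 6 14 9 7)(3 12 11 13 15))^4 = (1 6)(3 15 13 11 12)(5 7)(8 14)(9 16)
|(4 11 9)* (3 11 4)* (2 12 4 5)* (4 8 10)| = 6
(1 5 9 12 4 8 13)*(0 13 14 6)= (0 13 1 5 9 12 4 8 14 6)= [13, 5, 2, 3, 8, 9, 0, 7, 14, 12, 10, 11, 4, 1, 6]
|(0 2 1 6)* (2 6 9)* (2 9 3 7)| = 4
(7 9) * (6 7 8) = (6 7 9 8) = [0, 1, 2, 3, 4, 5, 7, 9, 6, 8]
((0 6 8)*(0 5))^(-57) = (0 5 8 6)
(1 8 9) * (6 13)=[0, 8, 2, 3, 4, 5, 13, 7, 9, 1, 10, 11, 12, 6]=(1 8 9)(6 13)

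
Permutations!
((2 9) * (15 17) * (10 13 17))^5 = ((2 9)(10 13 17 15))^5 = (2 9)(10 13 17 15)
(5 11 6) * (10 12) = (5 11 6)(10 12) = [0, 1, 2, 3, 4, 11, 5, 7, 8, 9, 12, 6, 10]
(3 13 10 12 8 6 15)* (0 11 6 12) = (0 11 6 15 3 13 10)(8 12) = [11, 1, 2, 13, 4, 5, 15, 7, 12, 9, 0, 6, 8, 10, 14, 3]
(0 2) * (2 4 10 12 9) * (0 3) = (0 4 10 12 9 2 3) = [4, 1, 3, 0, 10, 5, 6, 7, 8, 2, 12, 11, 9]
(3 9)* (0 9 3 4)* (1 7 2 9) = [1, 7, 9, 3, 0, 5, 6, 2, 8, 4] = (0 1 7 2 9 4)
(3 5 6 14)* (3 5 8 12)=[0, 1, 2, 8, 4, 6, 14, 7, 12, 9, 10, 11, 3, 13, 5]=(3 8 12)(5 6 14)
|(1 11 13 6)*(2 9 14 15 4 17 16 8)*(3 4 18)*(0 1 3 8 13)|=|(0 1 11)(2 9 14 15 18 8)(3 4 17 16 13 6)|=6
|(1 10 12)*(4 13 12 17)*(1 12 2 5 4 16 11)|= |(1 10 17 16 11)(2 5 4 13)|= 20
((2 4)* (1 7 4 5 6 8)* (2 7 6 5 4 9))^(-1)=((1 6 8)(2 4 7 9))^(-1)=(1 8 6)(2 9 7 4)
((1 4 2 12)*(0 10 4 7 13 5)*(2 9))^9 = (0 5 13 7 1 12 2 9 4 10)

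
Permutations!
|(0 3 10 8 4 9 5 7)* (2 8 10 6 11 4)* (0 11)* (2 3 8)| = 20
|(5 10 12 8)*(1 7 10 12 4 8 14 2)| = 9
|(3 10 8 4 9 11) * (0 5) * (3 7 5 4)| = 6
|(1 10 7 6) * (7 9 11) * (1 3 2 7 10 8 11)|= 20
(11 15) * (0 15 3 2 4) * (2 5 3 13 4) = [15, 1, 2, 5, 0, 3, 6, 7, 8, 9, 10, 13, 12, 4, 14, 11] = (0 15 11 13 4)(3 5)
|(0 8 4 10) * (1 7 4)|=6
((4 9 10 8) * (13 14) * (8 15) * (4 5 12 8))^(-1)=(4 15 10 9)(5 8 12)(13 14)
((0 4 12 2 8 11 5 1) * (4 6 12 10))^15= (0 1 5 11 8 2 12 6)(4 10)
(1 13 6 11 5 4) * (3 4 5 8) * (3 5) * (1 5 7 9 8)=[0, 13, 2, 4, 5, 3, 11, 9, 7, 8, 10, 1, 12, 6]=(1 13 6 11)(3 4 5)(7 9 8)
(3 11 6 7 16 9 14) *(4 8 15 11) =(3 4 8 15 11 6 7 16 9 14) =[0, 1, 2, 4, 8, 5, 7, 16, 15, 14, 10, 6, 12, 13, 3, 11, 9]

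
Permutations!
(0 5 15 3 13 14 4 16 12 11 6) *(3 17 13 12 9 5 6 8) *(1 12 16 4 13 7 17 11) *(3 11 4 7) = [6, 12, 2, 16, 7, 15, 0, 17, 11, 5, 10, 8, 1, 14, 13, 4, 9, 3] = (0 6)(1 12)(3 16 9 5 15 4 7 17)(8 11)(13 14)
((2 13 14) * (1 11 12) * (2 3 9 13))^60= ((1 11 12)(3 9 13 14))^60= (14)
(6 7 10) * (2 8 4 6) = [0, 1, 8, 3, 6, 5, 7, 10, 4, 9, 2] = (2 8 4 6 7 10)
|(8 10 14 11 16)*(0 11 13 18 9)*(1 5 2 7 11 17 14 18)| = 14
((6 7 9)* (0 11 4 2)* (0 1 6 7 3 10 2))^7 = (0 11 4)(1 3 2 6 10)(7 9)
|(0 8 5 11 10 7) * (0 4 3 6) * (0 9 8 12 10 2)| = 12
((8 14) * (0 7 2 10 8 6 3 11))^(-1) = ((0 7 2 10 8 14 6 3 11))^(-1) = (0 11 3 6 14 8 10 2 7)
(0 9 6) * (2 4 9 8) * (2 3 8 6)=[6, 1, 4, 8, 9, 5, 0, 7, 3, 2]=(0 6)(2 4 9)(3 8)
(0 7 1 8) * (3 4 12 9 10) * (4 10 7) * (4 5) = (0 5 4 12 9 7 1 8)(3 10) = [5, 8, 2, 10, 12, 4, 6, 1, 0, 7, 3, 11, 9]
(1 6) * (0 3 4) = [3, 6, 2, 4, 0, 5, 1] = (0 3 4)(1 6)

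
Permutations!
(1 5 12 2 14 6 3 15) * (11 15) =(1 5 12 2 14 6 3 11 15) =[0, 5, 14, 11, 4, 12, 3, 7, 8, 9, 10, 15, 2, 13, 6, 1]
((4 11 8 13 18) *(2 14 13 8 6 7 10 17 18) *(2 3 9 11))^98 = (2 13 9 6 10 18)(3 11 7 17 4 14)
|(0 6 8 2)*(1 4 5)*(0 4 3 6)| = |(1 3 6 8 2 4 5)| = 7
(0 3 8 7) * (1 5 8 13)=(0 3 13 1 5 8 7)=[3, 5, 2, 13, 4, 8, 6, 0, 7, 9, 10, 11, 12, 1]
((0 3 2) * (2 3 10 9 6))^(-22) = ((0 10 9 6 2))^(-22) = (0 6 10 2 9)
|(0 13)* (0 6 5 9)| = 5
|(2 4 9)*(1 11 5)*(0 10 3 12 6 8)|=|(0 10 3 12 6 8)(1 11 5)(2 4 9)|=6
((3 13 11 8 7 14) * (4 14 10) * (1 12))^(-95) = (1 12)(3 13 11 8 7 10 4 14)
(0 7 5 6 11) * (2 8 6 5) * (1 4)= [7, 4, 8, 3, 1, 5, 11, 2, 6, 9, 10, 0]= (0 7 2 8 6 11)(1 4)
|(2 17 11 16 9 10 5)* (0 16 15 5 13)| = 5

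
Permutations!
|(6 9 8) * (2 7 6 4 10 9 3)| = 4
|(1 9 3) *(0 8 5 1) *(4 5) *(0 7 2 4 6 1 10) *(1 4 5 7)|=24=|(0 8 6 4 7 2 5 10)(1 9 3)|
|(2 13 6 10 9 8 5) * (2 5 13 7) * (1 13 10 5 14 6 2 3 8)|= 24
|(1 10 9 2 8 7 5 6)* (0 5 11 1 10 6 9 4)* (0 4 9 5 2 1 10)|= 9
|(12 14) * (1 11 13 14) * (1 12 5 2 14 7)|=|(1 11 13 7)(2 14 5)|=12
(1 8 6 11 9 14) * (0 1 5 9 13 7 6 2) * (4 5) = (0 1 8 2)(4 5 9 14)(6 11 13 7) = [1, 8, 0, 3, 5, 9, 11, 6, 2, 14, 10, 13, 12, 7, 4]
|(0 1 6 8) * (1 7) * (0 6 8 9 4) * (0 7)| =6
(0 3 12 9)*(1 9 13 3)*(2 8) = (0 1 9)(2 8)(3 12 13) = [1, 9, 8, 12, 4, 5, 6, 7, 2, 0, 10, 11, 13, 3]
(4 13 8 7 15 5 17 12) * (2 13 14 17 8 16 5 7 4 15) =(2 13 16 5 8 4 14 17 12 15 7) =[0, 1, 13, 3, 14, 8, 6, 2, 4, 9, 10, 11, 15, 16, 17, 7, 5, 12]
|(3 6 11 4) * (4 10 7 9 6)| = 10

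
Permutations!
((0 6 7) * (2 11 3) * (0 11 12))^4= (0 3 6 2 7 12 11)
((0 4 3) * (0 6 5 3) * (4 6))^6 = (0 6 5 3 4)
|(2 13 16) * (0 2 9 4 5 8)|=|(0 2 13 16 9 4 5 8)|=8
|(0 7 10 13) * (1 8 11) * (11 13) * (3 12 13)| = |(0 7 10 11 1 8 3 12 13)| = 9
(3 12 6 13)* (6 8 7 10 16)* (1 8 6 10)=(1 8 7)(3 12 6 13)(10 16)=[0, 8, 2, 12, 4, 5, 13, 1, 7, 9, 16, 11, 6, 3, 14, 15, 10]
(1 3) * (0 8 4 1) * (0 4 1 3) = (0 8 1)(3 4) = [8, 0, 2, 4, 3, 5, 6, 7, 1]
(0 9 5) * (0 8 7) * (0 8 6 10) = (0 9 5 6 10)(7 8) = [9, 1, 2, 3, 4, 6, 10, 8, 7, 5, 0]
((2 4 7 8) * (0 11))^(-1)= (0 11)(2 8 7 4)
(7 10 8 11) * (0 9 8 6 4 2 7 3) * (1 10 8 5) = (0 9 5 1 10 6 4 2 7 8 11 3) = [9, 10, 7, 0, 2, 1, 4, 8, 11, 5, 6, 3]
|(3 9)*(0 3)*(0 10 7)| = 5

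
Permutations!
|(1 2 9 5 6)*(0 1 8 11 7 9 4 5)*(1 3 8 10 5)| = 6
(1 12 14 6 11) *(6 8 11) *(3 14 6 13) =(1 12 6 13 3 14 8 11) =[0, 12, 2, 14, 4, 5, 13, 7, 11, 9, 10, 1, 6, 3, 8]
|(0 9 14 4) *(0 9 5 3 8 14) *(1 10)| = |(0 5 3 8 14 4 9)(1 10)| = 14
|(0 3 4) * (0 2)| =4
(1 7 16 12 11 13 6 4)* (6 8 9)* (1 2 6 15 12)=(1 7 16)(2 6 4)(8 9 15 12 11 13)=[0, 7, 6, 3, 2, 5, 4, 16, 9, 15, 10, 13, 11, 8, 14, 12, 1]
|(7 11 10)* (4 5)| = 6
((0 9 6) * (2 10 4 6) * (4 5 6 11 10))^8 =(11)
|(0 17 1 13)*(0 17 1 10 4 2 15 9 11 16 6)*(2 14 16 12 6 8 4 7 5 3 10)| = 20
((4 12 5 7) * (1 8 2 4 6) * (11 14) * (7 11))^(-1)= (1 6 7 14 11 5 12 4 2 8)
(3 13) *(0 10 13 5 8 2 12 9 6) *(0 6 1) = (0 10 13 3 5 8 2 12 9 1) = [10, 0, 12, 5, 4, 8, 6, 7, 2, 1, 13, 11, 9, 3]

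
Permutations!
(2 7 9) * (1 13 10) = (1 13 10)(2 7 9) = [0, 13, 7, 3, 4, 5, 6, 9, 8, 2, 1, 11, 12, 10]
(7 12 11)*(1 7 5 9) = (1 7 12 11 5 9) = [0, 7, 2, 3, 4, 9, 6, 12, 8, 1, 10, 5, 11]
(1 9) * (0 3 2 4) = (0 3 2 4)(1 9) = [3, 9, 4, 2, 0, 5, 6, 7, 8, 1]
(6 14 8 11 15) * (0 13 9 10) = (0 13 9 10)(6 14 8 11 15) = [13, 1, 2, 3, 4, 5, 14, 7, 11, 10, 0, 15, 12, 9, 8, 6]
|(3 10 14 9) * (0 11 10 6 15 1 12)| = |(0 11 10 14 9 3 6 15 1 12)| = 10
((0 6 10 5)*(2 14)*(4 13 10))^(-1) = (0 5 10 13 4 6)(2 14)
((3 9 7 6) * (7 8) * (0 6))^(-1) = ((0 6 3 9 8 7))^(-1) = (0 7 8 9 3 6)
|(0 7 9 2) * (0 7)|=|(2 7 9)|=3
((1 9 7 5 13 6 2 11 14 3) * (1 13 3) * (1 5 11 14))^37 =(1 9 7 11)(2 14 5 3 13 6)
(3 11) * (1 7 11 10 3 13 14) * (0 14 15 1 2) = (0 14 2)(1 7 11 13 15)(3 10) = [14, 7, 0, 10, 4, 5, 6, 11, 8, 9, 3, 13, 12, 15, 2, 1]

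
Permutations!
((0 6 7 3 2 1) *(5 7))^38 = ((0 6 5 7 3 2 1))^38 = (0 7 1 5 2 6 3)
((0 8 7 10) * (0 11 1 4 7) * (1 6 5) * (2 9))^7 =(11)(0 8)(2 9)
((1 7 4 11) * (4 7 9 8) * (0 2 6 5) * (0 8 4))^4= (11)(0 8 5 6 2)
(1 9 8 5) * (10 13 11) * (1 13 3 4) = (1 9 8 5 13 11 10 3 4) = [0, 9, 2, 4, 1, 13, 6, 7, 5, 8, 3, 10, 12, 11]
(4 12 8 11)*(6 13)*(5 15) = (4 12 8 11)(5 15)(6 13) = [0, 1, 2, 3, 12, 15, 13, 7, 11, 9, 10, 4, 8, 6, 14, 5]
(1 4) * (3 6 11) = [0, 4, 2, 6, 1, 5, 11, 7, 8, 9, 10, 3] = (1 4)(3 6 11)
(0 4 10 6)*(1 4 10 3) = (0 10 6)(1 4 3) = [10, 4, 2, 1, 3, 5, 0, 7, 8, 9, 6]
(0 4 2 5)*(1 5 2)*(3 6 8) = (0 4 1 5)(3 6 8) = [4, 5, 2, 6, 1, 0, 8, 7, 3]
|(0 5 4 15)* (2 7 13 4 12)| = 8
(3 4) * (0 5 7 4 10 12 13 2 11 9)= (0 5 7 4 3 10 12 13 2 11 9)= [5, 1, 11, 10, 3, 7, 6, 4, 8, 0, 12, 9, 13, 2]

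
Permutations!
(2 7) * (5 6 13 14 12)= (2 7)(5 6 13 14 12)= [0, 1, 7, 3, 4, 6, 13, 2, 8, 9, 10, 11, 5, 14, 12]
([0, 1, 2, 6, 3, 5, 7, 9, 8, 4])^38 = (3 9 6 4 7)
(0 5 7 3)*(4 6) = (0 5 7 3)(4 6) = [5, 1, 2, 0, 6, 7, 4, 3]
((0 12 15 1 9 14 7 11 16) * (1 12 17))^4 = (0 14)(1 11)(7 17)(9 16)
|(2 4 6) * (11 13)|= 6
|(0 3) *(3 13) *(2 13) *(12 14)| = |(0 2 13 3)(12 14)| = 4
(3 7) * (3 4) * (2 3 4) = [0, 1, 3, 7, 4, 5, 6, 2] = (2 3 7)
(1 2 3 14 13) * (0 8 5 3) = (0 8 5 3 14 13 1 2) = [8, 2, 0, 14, 4, 3, 6, 7, 5, 9, 10, 11, 12, 1, 13]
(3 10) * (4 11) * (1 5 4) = (1 5 4 11)(3 10) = [0, 5, 2, 10, 11, 4, 6, 7, 8, 9, 3, 1]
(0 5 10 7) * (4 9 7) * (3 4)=(0 5 10 3 4 9 7)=[5, 1, 2, 4, 9, 10, 6, 0, 8, 7, 3]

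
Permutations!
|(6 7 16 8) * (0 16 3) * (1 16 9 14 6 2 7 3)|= |(0 9 14 6 3)(1 16 8 2 7)|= 5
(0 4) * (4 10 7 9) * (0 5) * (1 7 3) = [10, 7, 2, 1, 5, 0, 6, 9, 8, 4, 3] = (0 10 3 1 7 9 4 5)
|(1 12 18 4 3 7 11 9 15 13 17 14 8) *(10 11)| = 14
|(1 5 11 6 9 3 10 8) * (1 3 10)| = 8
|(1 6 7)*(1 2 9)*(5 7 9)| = |(1 6 9)(2 5 7)| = 3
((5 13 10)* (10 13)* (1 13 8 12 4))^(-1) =((1 13 8 12 4)(5 10))^(-1) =(1 4 12 8 13)(5 10)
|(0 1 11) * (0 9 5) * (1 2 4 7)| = 8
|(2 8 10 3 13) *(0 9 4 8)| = 8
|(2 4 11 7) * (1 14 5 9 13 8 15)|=28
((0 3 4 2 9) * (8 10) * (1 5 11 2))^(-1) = ((0 3 4 1 5 11 2 9)(8 10))^(-1) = (0 9 2 11 5 1 4 3)(8 10)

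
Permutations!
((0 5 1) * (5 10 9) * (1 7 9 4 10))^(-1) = ((0 1)(4 10)(5 7 9))^(-1) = (0 1)(4 10)(5 9 7)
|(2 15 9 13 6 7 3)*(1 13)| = |(1 13 6 7 3 2 15 9)| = 8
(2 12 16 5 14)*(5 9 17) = [0, 1, 12, 3, 4, 14, 6, 7, 8, 17, 10, 11, 16, 13, 2, 15, 9, 5] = (2 12 16 9 17 5 14)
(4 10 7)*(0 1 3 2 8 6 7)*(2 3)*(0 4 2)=(0 1)(2 8 6 7)(4 10)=[1, 0, 8, 3, 10, 5, 7, 2, 6, 9, 4]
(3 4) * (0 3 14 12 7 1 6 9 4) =[3, 6, 2, 0, 14, 5, 9, 1, 8, 4, 10, 11, 7, 13, 12] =(0 3)(1 6 9 4 14 12 7)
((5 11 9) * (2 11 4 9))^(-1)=((2 11)(4 9 5))^(-1)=(2 11)(4 5 9)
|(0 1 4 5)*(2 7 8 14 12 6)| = |(0 1 4 5)(2 7 8 14 12 6)| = 12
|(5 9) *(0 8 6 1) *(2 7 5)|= 4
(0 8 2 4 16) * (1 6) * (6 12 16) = (0 8 2 4 6 1 12 16) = [8, 12, 4, 3, 6, 5, 1, 7, 2, 9, 10, 11, 16, 13, 14, 15, 0]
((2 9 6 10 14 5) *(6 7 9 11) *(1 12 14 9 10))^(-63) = (14)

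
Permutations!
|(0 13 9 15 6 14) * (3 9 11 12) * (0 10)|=|(0 13 11 12 3 9 15 6 14 10)|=10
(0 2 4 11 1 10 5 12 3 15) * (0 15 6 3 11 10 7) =(15)(0 2 4 10 5 12 11 1 7)(3 6) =[2, 7, 4, 6, 10, 12, 3, 0, 8, 9, 5, 1, 11, 13, 14, 15]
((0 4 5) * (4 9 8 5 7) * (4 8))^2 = ((0 9 4 7 8 5))^2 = (0 4 8)(5 9 7)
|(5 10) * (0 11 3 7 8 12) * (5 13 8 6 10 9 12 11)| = 28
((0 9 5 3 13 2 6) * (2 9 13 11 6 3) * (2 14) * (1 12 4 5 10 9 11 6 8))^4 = (0 1 14)(2 13 12)(3 11 4)(5 6 8)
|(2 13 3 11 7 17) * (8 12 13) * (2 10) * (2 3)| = 20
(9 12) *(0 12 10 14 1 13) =(0 12 9 10 14 1 13) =[12, 13, 2, 3, 4, 5, 6, 7, 8, 10, 14, 11, 9, 0, 1]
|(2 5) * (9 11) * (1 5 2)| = |(1 5)(9 11)| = 2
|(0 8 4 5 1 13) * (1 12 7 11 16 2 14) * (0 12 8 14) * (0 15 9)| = |(0 14 1 13 12 7 11 16 2 15 9)(4 5 8)| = 33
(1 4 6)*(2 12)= (1 4 6)(2 12)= [0, 4, 12, 3, 6, 5, 1, 7, 8, 9, 10, 11, 2]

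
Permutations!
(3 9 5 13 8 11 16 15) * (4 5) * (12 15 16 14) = [0, 1, 2, 9, 5, 13, 6, 7, 11, 4, 10, 14, 15, 8, 12, 3, 16] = (16)(3 9 4 5 13 8 11 14 12 15)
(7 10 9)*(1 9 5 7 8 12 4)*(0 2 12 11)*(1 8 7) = (0 2 12 4 8 11)(1 9 7 10 5) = [2, 9, 12, 3, 8, 1, 6, 10, 11, 7, 5, 0, 4]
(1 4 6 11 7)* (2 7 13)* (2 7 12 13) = (1 4 6 11 2 12 13 7) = [0, 4, 12, 3, 6, 5, 11, 1, 8, 9, 10, 2, 13, 7]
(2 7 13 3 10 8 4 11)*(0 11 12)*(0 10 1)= [11, 0, 7, 1, 12, 5, 6, 13, 4, 9, 8, 2, 10, 3]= (0 11 2 7 13 3 1)(4 12 10 8)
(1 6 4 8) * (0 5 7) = (0 5 7)(1 6 4 8) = [5, 6, 2, 3, 8, 7, 4, 0, 1]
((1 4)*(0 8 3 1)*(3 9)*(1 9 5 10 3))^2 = ((0 8 5 10 3 9 1 4))^2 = (0 5 3 1)(4 8 10 9)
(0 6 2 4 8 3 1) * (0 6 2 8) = (0 2 4)(1 6 8 3) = [2, 6, 4, 1, 0, 5, 8, 7, 3]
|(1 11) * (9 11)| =3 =|(1 9 11)|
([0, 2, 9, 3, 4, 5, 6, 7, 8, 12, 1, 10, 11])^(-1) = (1 10 11 12 9 2)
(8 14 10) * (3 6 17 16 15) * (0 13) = (0 13)(3 6 17 16 15)(8 14 10) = [13, 1, 2, 6, 4, 5, 17, 7, 14, 9, 8, 11, 12, 0, 10, 3, 15, 16]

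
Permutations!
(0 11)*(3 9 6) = (0 11)(3 9 6) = [11, 1, 2, 9, 4, 5, 3, 7, 8, 6, 10, 0]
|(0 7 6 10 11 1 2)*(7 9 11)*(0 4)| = |(0 9 11 1 2 4)(6 10 7)| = 6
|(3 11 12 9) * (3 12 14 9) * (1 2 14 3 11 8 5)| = |(1 2 14 9 12 11 3 8 5)| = 9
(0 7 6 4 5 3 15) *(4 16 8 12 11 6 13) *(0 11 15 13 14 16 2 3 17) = (0 7 14 16 8 12 15 11 6 2 3 13 4 5 17) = [7, 1, 3, 13, 5, 17, 2, 14, 12, 9, 10, 6, 15, 4, 16, 11, 8, 0]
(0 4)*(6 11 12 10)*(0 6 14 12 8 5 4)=(4 6 11 8 5)(10 14 12)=[0, 1, 2, 3, 6, 4, 11, 7, 5, 9, 14, 8, 10, 13, 12]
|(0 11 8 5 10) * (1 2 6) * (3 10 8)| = 12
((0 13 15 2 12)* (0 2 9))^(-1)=(0 9 15 13)(2 12)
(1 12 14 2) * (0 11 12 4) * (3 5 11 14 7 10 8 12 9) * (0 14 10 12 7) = (0 10 8 7 12)(1 4 14 2)(3 5 11 9) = [10, 4, 1, 5, 14, 11, 6, 12, 7, 3, 8, 9, 0, 13, 2]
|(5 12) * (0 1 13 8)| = |(0 1 13 8)(5 12)| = 4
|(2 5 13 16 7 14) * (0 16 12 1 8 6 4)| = 12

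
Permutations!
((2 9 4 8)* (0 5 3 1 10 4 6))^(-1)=((0 5 3 1 10 4 8 2 9 6))^(-1)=(0 6 9 2 8 4 10 1 3 5)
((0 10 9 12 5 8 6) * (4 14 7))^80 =(0 12 6 9 8 10 5)(4 7 14) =((0 10 9 12 5 8 6)(4 14 7))^80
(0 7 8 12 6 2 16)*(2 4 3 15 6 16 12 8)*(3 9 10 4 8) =(0 7 2 12 16)(3 15 6 8)(4 9 10) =[7, 1, 12, 15, 9, 5, 8, 2, 3, 10, 4, 11, 16, 13, 14, 6, 0]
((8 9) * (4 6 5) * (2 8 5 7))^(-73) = (2 4 8 6 9 7 5)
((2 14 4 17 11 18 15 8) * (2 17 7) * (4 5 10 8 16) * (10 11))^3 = ((2 14 5 11 18 15 16 4 7)(8 17 10))^3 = (2 11 16)(4 14 18)(5 15 7)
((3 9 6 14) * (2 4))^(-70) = (3 6)(9 14)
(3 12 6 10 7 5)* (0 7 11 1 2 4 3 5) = (0 7)(1 2 4 3 12 6 10 11) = [7, 2, 4, 12, 3, 5, 10, 0, 8, 9, 11, 1, 6]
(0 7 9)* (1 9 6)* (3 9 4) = [7, 4, 2, 9, 3, 5, 1, 6, 8, 0] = (0 7 6 1 4 3 9)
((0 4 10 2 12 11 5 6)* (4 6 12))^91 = (0 6)(2 4 10)(5 12 11)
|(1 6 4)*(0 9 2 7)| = |(0 9 2 7)(1 6 4)| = 12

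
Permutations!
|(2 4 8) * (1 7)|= 6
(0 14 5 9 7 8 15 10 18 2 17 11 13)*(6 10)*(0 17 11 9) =(0 14 5)(2 11 13 17 9 7 8 15 6 10 18) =[14, 1, 11, 3, 4, 0, 10, 8, 15, 7, 18, 13, 12, 17, 5, 6, 16, 9, 2]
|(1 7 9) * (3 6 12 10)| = 12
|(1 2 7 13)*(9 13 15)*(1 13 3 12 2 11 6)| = 6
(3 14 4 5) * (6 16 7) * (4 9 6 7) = [0, 1, 2, 14, 5, 3, 16, 7, 8, 6, 10, 11, 12, 13, 9, 15, 4] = (3 14 9 6 16 4 5)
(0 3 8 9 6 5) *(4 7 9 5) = (0 3 8 5)(4 7 9 6) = [3, 1, 2, 8, 7, 0, 4, 9, 5, 6]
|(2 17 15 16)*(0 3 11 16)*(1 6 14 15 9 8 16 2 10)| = |(0 3 11 2 17 9 8 16 10 1 6 14 15)| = 13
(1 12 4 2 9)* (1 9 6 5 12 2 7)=(1 2 6 5 12 4 7)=[0, 2, 6, 3, 7, 12, 5, 1, 8, 9, 10, 11, 4]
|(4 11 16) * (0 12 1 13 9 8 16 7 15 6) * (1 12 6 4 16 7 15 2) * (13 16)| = 42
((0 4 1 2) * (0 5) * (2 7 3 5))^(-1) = (0 5 3 7 1 4)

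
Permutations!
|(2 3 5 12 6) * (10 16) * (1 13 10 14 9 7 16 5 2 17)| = |(1 13 10 5 12 6 17)(2 3)(7 16 14 9)| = 28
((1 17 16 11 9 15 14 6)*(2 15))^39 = (1 11 15)(2 6 16)(9 14 17)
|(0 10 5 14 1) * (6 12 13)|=|(0 10 5 14 1)(6 12 13)|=15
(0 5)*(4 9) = (0 5)(4 9) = [5, 1, 2, 3, 9, 0, 6, 7, 8, 4]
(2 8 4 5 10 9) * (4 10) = (2 8 10 9)(4 5) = [0, 1, 8, 3, 5, 4, 6, 7, 10, 2, 9]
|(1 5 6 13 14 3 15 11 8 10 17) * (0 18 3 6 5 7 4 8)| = |(0 18 3 15 11)(1 7 4 8 10 17)(6 13 14)| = 30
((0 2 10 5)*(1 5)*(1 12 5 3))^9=(0 5 12 10 2)(1 3)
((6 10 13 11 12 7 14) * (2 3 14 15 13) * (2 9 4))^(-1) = (2 4 9 10 6 14 3)(7 12 11 13 15) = ((2 3 14 6 10 9 4)(7 15 13 11 12))^(-1)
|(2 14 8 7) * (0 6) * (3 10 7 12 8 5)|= 6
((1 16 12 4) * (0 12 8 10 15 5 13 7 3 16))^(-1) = (0 1 4 12)(3 7 13 5 15 10 8 16)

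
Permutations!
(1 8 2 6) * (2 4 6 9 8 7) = (1 7 2 9 8 4 6) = [0, 7, 9, 3, 6, 5, 1, 2, 4, 8]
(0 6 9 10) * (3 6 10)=[10, 1, 2, 6, 4, 5, 9, 7, 8, 3, 0]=(0 10)(3 6 9)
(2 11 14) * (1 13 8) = (1 13 8)(2 11 14) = [0, 13, 11, 3, 4, 5, 6, 7, 1, 9, 10, 14, 12, 8, 2]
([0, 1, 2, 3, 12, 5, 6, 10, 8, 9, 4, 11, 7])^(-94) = [0, 1, 2, 3, 7, 5, 6, 4, 8, 9, 12, 11, 10]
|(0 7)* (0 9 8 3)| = |(0 7 9 8 3)| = 5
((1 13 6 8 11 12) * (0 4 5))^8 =(0 5 4)(1 6 11)(8 12 13)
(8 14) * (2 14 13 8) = (2 14)(8 13) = [0, 1, 14, 3, 4, 5, 6, 7, 13, 9, 10, 11, 12, 8, 2]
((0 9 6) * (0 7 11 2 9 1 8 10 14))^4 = (0 14 10 8 1)(2 11 7 6 9)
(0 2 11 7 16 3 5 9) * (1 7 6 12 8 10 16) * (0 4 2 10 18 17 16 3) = (0 10 3 5 9 4 2 11 6 12 8 18 17 16)(1 7) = [10, 7, 11, 5, 2, 9, 12, 1, 18, 4, 3, 6, 8, 13, 14, 15, 0, 16, 17]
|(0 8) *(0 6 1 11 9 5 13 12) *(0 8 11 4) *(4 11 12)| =10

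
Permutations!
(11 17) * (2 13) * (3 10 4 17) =(2 13)(3 10 4 17 11) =[0, 1, 13, 10, 17, 5, 6, 7, 8, 9, 4, 3, 12, 2, 14, 15, 16, 11]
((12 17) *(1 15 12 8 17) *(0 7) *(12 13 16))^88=((0 7)(1 15 13 16 12)(8 17))^88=(17)(1 16 15 12 13)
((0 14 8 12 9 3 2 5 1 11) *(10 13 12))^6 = (0 9)(1 13)(2 8)(3 14)(5 10)(11 12)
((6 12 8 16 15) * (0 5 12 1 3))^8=(0 3 1 6 15 16 8 12 5)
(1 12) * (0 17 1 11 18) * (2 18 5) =[17, 12, 18, 3, 4, 2, 6, 7, 8, 9, 10, 5, 11, 13, 14, 15, 16, 1, 0] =(0 17 1 12 11 5 2 18)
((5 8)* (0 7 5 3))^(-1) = ((0 7 5 8 3))^(-1) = (0 3 8 5 7)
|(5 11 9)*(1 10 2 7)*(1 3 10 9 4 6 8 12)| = 8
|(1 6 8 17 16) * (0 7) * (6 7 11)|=8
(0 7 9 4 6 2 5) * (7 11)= (0 11 7 9 4 6 2 5)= [11, 1, 5, 3, 6, 0, 2, 9, 8, 4, 10, 7]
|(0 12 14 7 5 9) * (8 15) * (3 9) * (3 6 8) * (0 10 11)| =12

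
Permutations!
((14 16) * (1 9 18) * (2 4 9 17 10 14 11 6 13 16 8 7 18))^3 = ((1 17 10 14 8 7 18)(2 4 9)(6 13 16 11))^3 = (1 14 18 10 7 17 8)(6 11 16 13)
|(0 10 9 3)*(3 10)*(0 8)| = 6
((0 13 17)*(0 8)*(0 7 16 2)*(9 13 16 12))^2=((0 16 2)(7 12 9 13 17 8))^2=(0 2 16)(7 9 17)(8 12 13)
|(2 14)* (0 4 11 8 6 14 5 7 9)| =|(0 4 11 8 6 14 2 5 7 9)| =10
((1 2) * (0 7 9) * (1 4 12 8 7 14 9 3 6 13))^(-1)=(0 9 14)(1 13 6 3 7 8 12 4 2)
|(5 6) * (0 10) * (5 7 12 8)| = 10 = |(0 10)(5 6 7 12 8)|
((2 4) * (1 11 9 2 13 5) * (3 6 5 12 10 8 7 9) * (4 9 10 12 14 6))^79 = (1 5 6 14 13 4 3 11)(2 9)(7 10 8)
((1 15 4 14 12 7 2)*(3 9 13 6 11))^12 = ((1 15 4 14 12 7 2)(3 9 13 6 11))^12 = (1 7 14 15 2 12 4)(3 13 11 9 6)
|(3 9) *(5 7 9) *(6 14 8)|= |(3 5 7 9)(6 14 8)|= 12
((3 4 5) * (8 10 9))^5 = (3 5 4)(8 9 10)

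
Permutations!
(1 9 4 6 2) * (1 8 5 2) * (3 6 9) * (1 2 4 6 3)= (2 8 5 4 9 6)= [0, 1, 8, 3, 9, 4, 2, 7, 5, 6]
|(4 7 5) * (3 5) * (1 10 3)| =|(1 10 3 5 4 7)| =6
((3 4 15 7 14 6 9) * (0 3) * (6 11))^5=(0 14 3 11 4 6 15 9 7)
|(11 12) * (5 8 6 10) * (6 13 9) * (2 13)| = 14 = |(2 13 9 6 10 5 8)(11 12)|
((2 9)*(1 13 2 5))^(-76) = (1 5 9 2 13)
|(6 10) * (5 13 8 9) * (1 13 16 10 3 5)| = |(1 13 8 9)(3 5 16 10 6)| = 20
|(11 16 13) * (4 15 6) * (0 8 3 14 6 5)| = |(0 8 3 14 6 4 15 5)(11 16 13)| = 24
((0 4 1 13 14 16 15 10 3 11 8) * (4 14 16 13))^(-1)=((0 14 13 16 15 10 3 11 8)(1 4))^(-1)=(0 8 11 3 10 15 16 13 14)(1 4)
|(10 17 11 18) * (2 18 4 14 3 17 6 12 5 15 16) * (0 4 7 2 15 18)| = |(0 4 14 3 17 11 7 2)(5 18 10 6 12)(15 16)| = 40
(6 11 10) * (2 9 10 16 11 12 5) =(2 9 10 6 12 5)(11 16) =[0, 1, 9, 3, 4, 2, 12, 7, 8, 10, 6, 16, 5, 13, 14, 15, 11]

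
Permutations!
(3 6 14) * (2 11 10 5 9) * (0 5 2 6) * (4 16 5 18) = (0 18 4 16 5 9 6 14 3)(2 11 10) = [18, 1, 11, 0, 16, 9, 14, 7, 8, 6, 2, 10, 12, 13, 3, 15, 5, 17, 4]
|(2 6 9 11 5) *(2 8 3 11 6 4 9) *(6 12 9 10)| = 4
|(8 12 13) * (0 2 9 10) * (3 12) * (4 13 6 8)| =4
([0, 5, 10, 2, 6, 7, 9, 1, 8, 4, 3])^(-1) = (1 7 5)(2 3 10)(4 9 6)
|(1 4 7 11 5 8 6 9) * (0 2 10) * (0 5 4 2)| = |(1 2 10 5 8 6 9)(4 7 11)| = 21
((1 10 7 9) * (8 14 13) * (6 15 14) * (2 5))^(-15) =((1 10 7 9)(2 5)(6 15 14 13 8))^(-15) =(15)(1 10 7 9)(2 5)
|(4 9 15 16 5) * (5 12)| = |(4 9 15 16 12 5)| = 6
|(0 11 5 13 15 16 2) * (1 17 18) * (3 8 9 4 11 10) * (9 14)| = 39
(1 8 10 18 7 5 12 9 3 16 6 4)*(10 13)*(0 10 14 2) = (0 10 18 7 5 12 9 3 16 6 4 1 8 13 14 2) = [10, 8, 0, 16, 1, 12, 4, 5, 13, 3, 18, 11, 9, 14, 2, 15, 6, 17, 7]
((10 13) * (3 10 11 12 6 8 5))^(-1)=((3 10 13 11 12 6 8 5))^(-1)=(3 5 8 6 12 11 13 10)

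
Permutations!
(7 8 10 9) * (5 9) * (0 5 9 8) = [5, 1, 2, 3, 4, 8, 6, 0, 10, 7, 9] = (0 5 8 10 9 7)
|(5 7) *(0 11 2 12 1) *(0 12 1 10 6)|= |(0 11 2 1 12 10 6)(5 7)|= 14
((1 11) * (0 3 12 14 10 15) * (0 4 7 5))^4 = (0 10 5 14 7 12 4 3 15) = ((0 3 12 14 10 15 4 7 5)(1 11))^4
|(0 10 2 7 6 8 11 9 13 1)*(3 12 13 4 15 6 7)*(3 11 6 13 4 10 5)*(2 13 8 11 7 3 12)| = |(0 5 12 4 15 8 6 11 9 10 13 1)(2 7 3)| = 12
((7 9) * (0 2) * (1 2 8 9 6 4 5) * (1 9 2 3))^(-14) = (0 8 2)(4 5 9 7 6)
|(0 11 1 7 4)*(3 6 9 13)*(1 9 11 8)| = 5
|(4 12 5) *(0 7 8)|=3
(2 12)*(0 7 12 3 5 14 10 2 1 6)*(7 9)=(0 9 7 12 1 6)(2 3 5 14 10)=[9, 6, 3, 5, 4, 14, 0, 12, 8, 7, 2, 11, 1, 13, 10]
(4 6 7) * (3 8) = (3 8)(4 6 7) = [0, 1, 2, 8, 6, 5, 7, 4, 3]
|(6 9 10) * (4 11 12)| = |(4 11 12)(6 9 10)| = 3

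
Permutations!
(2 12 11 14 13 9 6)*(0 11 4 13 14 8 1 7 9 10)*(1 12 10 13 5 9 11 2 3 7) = (14)(0 2 10)(3 7 11 8 12 4 5 9 6) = [2, 1, 10, 7, 5, 9, 3, 11, 12, 6, 0, 8, 4, 13, 14]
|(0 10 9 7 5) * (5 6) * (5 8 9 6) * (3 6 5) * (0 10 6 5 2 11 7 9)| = |(0 6 8)(2 11 7 3 5 10)| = 6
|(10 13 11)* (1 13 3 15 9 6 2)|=|(1 13 11 10 3 15 9 6 2)|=9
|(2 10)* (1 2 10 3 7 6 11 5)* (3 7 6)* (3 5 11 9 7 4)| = |(11)(1 2 4 3 6 9 7 5)| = 8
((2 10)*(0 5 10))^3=(0 2 10 5)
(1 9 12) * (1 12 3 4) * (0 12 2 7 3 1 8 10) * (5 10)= (0 12 2 7 3 4 8 5 10)(1 9)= [12, 9, 7, 4, 8, 10, 6, 3, 5, 1, 0, 11, 2]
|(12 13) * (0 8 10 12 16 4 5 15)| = 9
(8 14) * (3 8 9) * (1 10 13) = (1 10 13)(3 8 14 9) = [0, 10, 2, 8, 4, 5, 6, 7, 14, 3, 13, 11, 12, 1, 9]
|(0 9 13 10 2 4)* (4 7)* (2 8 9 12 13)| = |(0 12 13 10 8 9 2 7 4)| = 9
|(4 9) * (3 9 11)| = 4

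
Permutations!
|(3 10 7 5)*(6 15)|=4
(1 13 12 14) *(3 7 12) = (1 13 3 7 12 14) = [0, 13, 2, 7, 4, 5, 6, 12, 8, 9, 10, 11, 14, 3, 1]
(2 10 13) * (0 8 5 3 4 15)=(0 8 5 3 4 15)(2 10 13)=[8, 1, 10, 4, 15, 3, 6, 7, 5, 9, 13, 11, 12, 2, 14, 0]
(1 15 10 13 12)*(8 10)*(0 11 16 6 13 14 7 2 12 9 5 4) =[11, 15, 12, 3, 0, 4, 13, 2, 10, 5, 14, 16, 1, 9, 7, 8, 6] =(0 11 16 6 13 9 5 4)(1 15 8 10 14 7 2 12)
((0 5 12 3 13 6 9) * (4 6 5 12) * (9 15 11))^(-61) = (0 9 11 15 6 4 5 13 3 12)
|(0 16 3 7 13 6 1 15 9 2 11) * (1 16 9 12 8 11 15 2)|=40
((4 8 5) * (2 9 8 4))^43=(2 5 8 9)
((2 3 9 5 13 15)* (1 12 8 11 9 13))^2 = (1 8 9)(2 13)(3 15)(5 12 11)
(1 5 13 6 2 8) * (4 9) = [0, 5, 8, 3, 9, 13, 2, 7, 1, 4, 10, 11, 12, 6] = (1 5 13 6 2 8)(4 9)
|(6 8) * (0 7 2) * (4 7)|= |(0 4 7 2)(6 8)|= 4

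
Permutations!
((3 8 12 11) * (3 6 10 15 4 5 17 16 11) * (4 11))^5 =((3 8 12)(4 5 17 16)(6 10 15 11))^5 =(3 12 8)(4 5 17 16)(6 10 15 11)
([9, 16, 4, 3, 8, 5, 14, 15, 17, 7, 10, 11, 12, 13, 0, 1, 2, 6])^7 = (0 4 7 17 1 14 2 9 8 15 6 16)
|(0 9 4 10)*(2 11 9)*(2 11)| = 5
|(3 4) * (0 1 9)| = 6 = |(0 1 9)(3 4)|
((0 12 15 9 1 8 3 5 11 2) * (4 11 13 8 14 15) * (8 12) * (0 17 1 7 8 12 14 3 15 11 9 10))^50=(0 4 7 15)(1 5 14 2)(3 13 11 17)(8 10 12 9)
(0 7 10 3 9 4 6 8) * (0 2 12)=(0 7 10 3 9 4 6 8 2 12)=[7, 1, 12, 9, 6, 5, 8, 10, 2, 4, 3, 11, 0]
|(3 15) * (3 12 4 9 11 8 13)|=|(3 15 12 4 9 11 8 13)|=8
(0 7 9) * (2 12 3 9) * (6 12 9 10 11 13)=(0 7 2 9)(3 10 11 13 6 12)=[7, 1, 9, 10, 4, 5, 12, 2, 8, 0, 11, 13, 3, 6]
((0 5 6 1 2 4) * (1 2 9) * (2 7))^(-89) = (0 5 6 7 2 4)(1 9)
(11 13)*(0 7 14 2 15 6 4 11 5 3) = (0 7 14 2 15 6 4 11 13 5 3) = [7, 1, 15, 0, 11, 3, 4, 14, 8, 9, 10, 13, 12, 5, 2, 6]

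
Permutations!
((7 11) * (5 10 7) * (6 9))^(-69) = (5 11 7 10)(6 9)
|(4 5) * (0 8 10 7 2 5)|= |(0 8 10 7 2 5 4)|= 7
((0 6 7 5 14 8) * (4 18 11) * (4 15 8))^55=((0 6 7 5 14 4 18 11 15 8))^55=(0 4)(5 15)(6 18)(7 11)(8 14)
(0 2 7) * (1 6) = (0 2 7)(1 6) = [2, 6, 7, 3, 4, 5, 1, 0]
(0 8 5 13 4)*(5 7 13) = (0 8 7 13 4) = [8, 1, 2, 3, 0, 5, 6, 13, 7, 9, 10, 11, 12, 4]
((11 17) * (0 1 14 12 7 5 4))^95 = ((0 1 14 12 7 5 4)(11 17))^95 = (0 7 1 5 14 4 12)(11 17)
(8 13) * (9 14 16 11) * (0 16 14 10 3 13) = [16, 1, 2, 13, 4, 5, 6, 7, 0, 10, 3, 9, 12, 8, 14, 15, 11] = (0 16 11 9 10 3 13 8)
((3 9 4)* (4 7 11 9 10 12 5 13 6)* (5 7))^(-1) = ((3 10 12 7 11 9 5 13 6 4))^(-1) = (3 4 6 13 5 9 11 7 12 10)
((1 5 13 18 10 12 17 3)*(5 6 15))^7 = (1 12 13 6 17 18 15 3 10 5)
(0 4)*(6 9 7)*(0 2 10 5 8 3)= (0 4 2 10 5 8 3)(6 9 7)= [4, 1, 10, 0, 2, 8, 9, 6, 3, 7, 5]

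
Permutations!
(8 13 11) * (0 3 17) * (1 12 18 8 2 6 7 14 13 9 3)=[1, 12, 6, 17, 4, 5, 7, 14, 9, 3, 10, 2, 18, 11, 13, 15, 16, 0, 8]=(0 1 12 18 8 9 3 17)(2 6 7 14 13 11)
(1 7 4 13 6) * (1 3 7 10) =(1 10)(3 7 4 13 6) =[0, 10, 2, 7, 13, 5, 3, 4, 8, 9, 1, 11, 12, 6]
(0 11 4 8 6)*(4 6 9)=(0 11 6)(4 8 9)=[11, 1, 2, 3, 8, 5, 0, 7, 9, 4, 10, 6]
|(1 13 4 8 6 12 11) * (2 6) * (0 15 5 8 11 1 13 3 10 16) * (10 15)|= 24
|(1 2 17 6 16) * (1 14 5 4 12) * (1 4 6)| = 12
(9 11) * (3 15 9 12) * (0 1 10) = (0 1 10)(3 15 9 11 12) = [1, 10, 2, 15, 4, 5, 6, 7, 8, 11, 0, 12, 3, 13, 14, 9]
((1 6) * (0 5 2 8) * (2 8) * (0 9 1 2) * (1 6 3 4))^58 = ((0 5 8 9 6 2)(1 3 4))^58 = (0 6 8)(1 3 4)(2 9 5)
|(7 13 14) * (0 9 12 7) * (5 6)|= 6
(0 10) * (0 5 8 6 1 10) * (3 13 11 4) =(1 10 5 8 6)(3 13 11 4) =[0, 10, 2, 13, 3, 8, 1, 7, 6, 9, 5, 4, 12, 11]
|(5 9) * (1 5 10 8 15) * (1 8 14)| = 10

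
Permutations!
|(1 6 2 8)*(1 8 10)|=4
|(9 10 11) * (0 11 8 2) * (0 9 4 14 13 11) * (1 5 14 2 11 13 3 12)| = 30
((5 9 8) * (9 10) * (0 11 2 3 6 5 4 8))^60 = ((0 11 2 3 6 5 10 9)(4 8))^60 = (0 6)(2 10)(3 9)(5 11)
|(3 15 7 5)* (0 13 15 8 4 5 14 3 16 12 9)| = |(0 13 15 7 14 3 8 4 5 16 12 9)| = 12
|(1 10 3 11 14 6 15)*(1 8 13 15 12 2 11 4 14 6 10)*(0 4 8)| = |(0 4 14 10 3 8 13 15)(2 11 6 12)| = 8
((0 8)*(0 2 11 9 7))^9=(0 11)(2 7)(8 9)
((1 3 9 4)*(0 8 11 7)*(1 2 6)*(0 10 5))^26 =(0 11 10)(1 9 2)(3 4 6)(5 8 7) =((0 8 11 7 10 5)(1 3 9 4 2 6))^26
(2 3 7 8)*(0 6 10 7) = (0 6 10 7 8 2 3) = [6, 1, 3, 0, 4, 5, 10, 8, 2, 9, 7]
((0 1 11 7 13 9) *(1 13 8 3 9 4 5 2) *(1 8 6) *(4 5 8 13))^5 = (1 11 7 6)(2 5 13)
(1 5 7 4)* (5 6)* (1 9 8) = (1 6 5 7 4 9 8) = [0, 6, 2, 3, 9, 7, 5, 4, 1, 8]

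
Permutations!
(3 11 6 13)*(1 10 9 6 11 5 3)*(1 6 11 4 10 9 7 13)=(1 9 11 4 10 7 13 6)(3 5)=[0, 9, 2, 5, 10, 3, 1, 13, 8, 11, 7, 4, 12, 6]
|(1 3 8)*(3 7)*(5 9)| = |(1 7 3 8)(5 9)| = 4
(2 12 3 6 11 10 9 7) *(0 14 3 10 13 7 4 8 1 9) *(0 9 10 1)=(0 14 3 6 11 13 7 2 12 1 10 9 4 8)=[14, 10, 12, 6, 8, 5, 11, 2, 0, 4, 9, 13, 1, 7, 3]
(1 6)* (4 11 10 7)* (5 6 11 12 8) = (1 11 10 7 4 12 8 5 6) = [0, 11, 2, 3, 12, 6, 1, 4, 5, 9, 7, 10, 8]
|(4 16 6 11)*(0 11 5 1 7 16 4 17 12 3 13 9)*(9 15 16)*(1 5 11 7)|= |(0 7 9)(3 13 15 16 6 11 17 12)|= 24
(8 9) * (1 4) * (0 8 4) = (0 8 9 4 1) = [8, 0, 2, 3, 1, 5, 6, 7, 9, 4]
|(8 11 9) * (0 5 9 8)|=6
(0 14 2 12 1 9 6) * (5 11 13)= (0 14 2 12 1 9 6)(5 11 13)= [14, 9, 12, 3, 4, 11, 0, 7, 8, 6, 10, 13, 1, 5, 2]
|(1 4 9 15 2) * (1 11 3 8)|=8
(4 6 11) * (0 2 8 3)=(0 2 8 3)(4 6 11)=[2, 1, 8, 0, 6, 5, 11, 7, 3, 9, 10, 4]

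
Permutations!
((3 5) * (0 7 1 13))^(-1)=(0 13 1 7)(3 5)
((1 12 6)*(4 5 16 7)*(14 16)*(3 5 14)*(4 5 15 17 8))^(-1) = ((1 12 6)(3 15 17 8 4 14 16 7 5))^(-1) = (1 6 12)(3 5 7 16 14 4 8 17 15)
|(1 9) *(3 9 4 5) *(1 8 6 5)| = |(1 4)(3 9 8 6 5)| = 10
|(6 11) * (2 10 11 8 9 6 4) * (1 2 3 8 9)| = 14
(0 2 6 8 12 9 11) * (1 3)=(0 2 6 8 12 9 11)(1 3)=[2, 3, 6, 1, 4, 5, 8, 7, 12, 11, 10, 0, 9]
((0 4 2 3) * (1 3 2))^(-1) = (0 3 1 4)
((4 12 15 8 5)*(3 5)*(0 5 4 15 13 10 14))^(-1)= ((0 5 15 8 3 4 12 13 10 14))^(-1)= (0 14 10 13 12 4 3 8 15 5)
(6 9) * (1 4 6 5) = (1 4 6 9 5) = [0, 4, 2, 3, 6, 1, 9, 7, 8, 5]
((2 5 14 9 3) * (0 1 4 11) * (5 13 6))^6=(0 4)(1 11)(2 3 9 14 5 6 13)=((0 1 4 11)(2 13 6 5 14 9 3))^6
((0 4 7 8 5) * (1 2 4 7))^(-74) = ((0 7 8 5)(1 2 4))^(-74) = (0 8)(1 2 4)(5 7)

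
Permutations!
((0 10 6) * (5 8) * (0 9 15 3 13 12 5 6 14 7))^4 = ((0 10 14 7)(3 13 12 5 8 6 9 15))^4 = (3 8)(5 15)(6 13)(9 12)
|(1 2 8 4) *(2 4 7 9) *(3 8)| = |(1 4)(2 3 8 7 9)| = 10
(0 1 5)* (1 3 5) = [3, 1, 2, 5, 4, 0] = (0 3 5)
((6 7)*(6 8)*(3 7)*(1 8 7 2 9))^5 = (1 9 2 3 6 8)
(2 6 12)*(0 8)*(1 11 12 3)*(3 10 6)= [8, 11, 3, 1, 4, 5, 10, 7, 0, 9, 6, 12, 2]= (0 8)(1 11 12 2 3)(6 10)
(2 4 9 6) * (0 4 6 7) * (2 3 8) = [4, 1, 6, 8, 9, 5, 3, 0, 2, 7] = (0 4 9 7)(2 6 3 8)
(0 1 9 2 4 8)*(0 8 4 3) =(0 1 9 2 3) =[1, 9, 3, 0, 4, 5, 6, 7, 8, 2]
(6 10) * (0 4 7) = (0 4 7)(6 10) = [4, 1, 2, 3, 7, 5, 10, 0, 8, 9, 6]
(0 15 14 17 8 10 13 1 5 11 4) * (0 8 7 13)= (0 15 14 17 7 13 1 5 11 4 8 10)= [15, 5, 2, 3, 8, 11, 6, 13, 10, 9, 0, 4, 12, 1, 17, 14, 16, 7]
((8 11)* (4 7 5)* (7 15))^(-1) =(4 5 7 15)(8 11)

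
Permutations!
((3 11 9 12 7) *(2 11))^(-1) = (2 3 7 12 9 11)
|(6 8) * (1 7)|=2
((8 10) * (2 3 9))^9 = (8 10)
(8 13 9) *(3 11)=(3 11)(8 13 9)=[0, 1, 2, 11, 4, 5, 6, 7, 13, 8, 10, 3, 12, 9]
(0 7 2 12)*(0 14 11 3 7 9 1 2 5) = (0 9 1 2 12 14 11 3 7 5) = [9, 2, 12, 7, 4, 0, 6, 5, 8, 1, 10, 3, 14, 13, 11]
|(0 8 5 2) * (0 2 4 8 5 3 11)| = |(0 5 4 8 3 11)| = 6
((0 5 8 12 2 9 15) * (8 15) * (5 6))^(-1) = ((0 6 5 15)(2 9 8 12))^(-1) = (0 15 5 6)(2 12 8 9)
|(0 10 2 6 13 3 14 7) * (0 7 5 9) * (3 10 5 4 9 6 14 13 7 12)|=|(0 5 6 7 12 3 13 10 2 14 4 9)|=12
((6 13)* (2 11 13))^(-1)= ((2 11 13 6))^(-1)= (2 6 13 11)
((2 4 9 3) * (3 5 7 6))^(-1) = (2 3 6 7 5 9 4)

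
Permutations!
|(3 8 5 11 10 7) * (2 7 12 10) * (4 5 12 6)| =|(2 7 3 8 12 10 6 4 5 11)| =10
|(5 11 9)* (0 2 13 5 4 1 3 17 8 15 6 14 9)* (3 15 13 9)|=14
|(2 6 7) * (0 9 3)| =|(0 9 3)(2 6 7)| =3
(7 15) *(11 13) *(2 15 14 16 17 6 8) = (2 15 7 14 16 17 6 8)(11 13) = [0, 1, 15, 3, 4, 5, 8, 14, 2, 9, 10, 13, 12, 11, 16, 7, 17, 6]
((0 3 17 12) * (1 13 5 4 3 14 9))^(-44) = ((0 14 9 1 13 5 4 3 17 12))^(-44) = (0 4 9 17 13)(1 12 5 14 3)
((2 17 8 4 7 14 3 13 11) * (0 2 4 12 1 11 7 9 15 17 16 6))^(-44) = (1 15)(4 8)(9 12)(11 17)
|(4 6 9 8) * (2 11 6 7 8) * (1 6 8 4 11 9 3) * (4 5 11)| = |(1 6 3)(2 9)(4 7 5 11 8)| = 30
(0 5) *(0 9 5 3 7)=[3, 1, 2, 7, 4, 9, 6, 0, 8, 5]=(0 3 7)(5 9)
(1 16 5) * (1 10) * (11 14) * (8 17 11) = (1 16 5 10)(8 17 11 14) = [0, 16, 2, 3, 4, 10, 6, 7, 17, 9, 1, 14, 12, 13, 8, 15, 5, 11]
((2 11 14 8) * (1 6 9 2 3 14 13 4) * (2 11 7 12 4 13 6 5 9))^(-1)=((1 5 9 11 6 2 7 12 4)(3 14 8))^(-1)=(1 4 12 7 2 6 11 9 5)(3 8 14)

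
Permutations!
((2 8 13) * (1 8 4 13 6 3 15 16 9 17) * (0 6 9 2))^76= (17)(0 16)(2 6)(3 4)(13 15)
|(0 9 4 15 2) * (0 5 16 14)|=|(0 9 4 15 2 5 16 14)|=8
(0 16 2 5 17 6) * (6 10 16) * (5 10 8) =[6, 1, 10, 3, 4, 17, 0, 7, 5, 9, 16, 11, 12, 13, 14, 15, 2, 8] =(0 6)(2 10 16)(5 17 8)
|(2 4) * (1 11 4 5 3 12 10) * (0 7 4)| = 10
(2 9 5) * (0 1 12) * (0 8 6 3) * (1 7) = (0 7 1 12 8 6 3)(2 9 5) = [7, 12, 9, 0, 4, 2, 3, 1, 6, 5, 10, 11, 8]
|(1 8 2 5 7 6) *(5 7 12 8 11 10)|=|(1 11 10 5 12 8 2 7 6)|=9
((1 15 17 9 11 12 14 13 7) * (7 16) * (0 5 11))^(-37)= (0 9 17 15 1 7 16 13 14 12 11 5)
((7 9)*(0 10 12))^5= (0 12 10)(7 9)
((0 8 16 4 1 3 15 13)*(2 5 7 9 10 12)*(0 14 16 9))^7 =(16)(0 7 5 2 12 10 9 8)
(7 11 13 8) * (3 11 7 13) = (3 11)(8 13) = [0, 1, 2, 11, 4, 5, 6, 7, 13, 9, 10, 3, 12, 8]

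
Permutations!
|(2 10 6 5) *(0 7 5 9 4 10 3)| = |(0 7 5 2 3)(4 10 6 9)| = 20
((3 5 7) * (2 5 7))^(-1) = ((2 5)(3 7))^(-1) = (2 5)(3 7)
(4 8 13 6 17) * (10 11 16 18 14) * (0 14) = [14, 1, 2, 3, 8, 5, 17, 7, 13, 9, 11, 16, 12, 6, 10, 15, 18, 4, 0] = (0 14 10 11 16 18)(4 8 13 6 17)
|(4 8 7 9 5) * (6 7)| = |(4 8 6 7 9 5)| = 6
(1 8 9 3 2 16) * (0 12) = (0 12)(1 8 9 3 2 16) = [12, 8, 16, 2, 4, 5, 6, 7, 9, 3, 10, 11, 0, 13, 14, 15, 1]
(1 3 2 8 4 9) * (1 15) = (1 3 2 8 4 9 15) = [0, 3, 8, 2, 9, 5, 6, 7, 4, 15, 10, 11, 12, 13, 14, 1]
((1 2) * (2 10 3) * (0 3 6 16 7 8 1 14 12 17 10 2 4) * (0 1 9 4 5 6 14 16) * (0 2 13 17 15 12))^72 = ((0 3 5 6 2 16 7 8 9 4 1 13 17 10 14)(12 15))^72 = (0 17 4 7 6)(1 8 2 3 10)(5 14 13 9 16)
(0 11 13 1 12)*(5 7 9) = (0 11 13 1 12)(5 7 9) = [11, 12, 2, 3, 4, 7, 6, 9, 8, 5, 10, 13, 0, 1]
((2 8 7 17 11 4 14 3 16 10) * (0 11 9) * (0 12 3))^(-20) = ((0 11 4 14)(2 8 7 17 9 12 3 16 10))^(-20) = (2 16 12 17 8 10 3 9 7)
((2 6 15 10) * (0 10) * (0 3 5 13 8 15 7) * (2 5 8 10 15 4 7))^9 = ((0 15 3 8 4 7)(2 6)(5 13 10))^9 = (0 8)(2 6)(3 7)(4 15)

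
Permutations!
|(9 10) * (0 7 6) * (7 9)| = 5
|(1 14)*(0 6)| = 2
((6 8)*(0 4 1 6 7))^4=((0 4 1 6 8 7))^4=(0 8 1)(4 7 6)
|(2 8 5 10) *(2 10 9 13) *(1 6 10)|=|(1 6 10)(2 8 5 9 13)|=15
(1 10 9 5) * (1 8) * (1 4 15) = (1 10 9 5 8 4 15) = [0, 10, 2, 3, 15, 8, 6, 7, 4, 5, 9, 11, 12, 13, 14, 1]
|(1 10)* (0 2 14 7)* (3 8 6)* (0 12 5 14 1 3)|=28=|(0 2 1 10 3 8 6)(5 14 7 12)|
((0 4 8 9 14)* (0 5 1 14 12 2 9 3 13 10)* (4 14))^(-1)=(0 10 13 3 8 4 1 5 14)(2 12 9)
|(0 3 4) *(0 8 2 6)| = 6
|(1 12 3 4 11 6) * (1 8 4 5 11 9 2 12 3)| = 10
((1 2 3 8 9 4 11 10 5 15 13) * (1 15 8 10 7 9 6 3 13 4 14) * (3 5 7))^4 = ((1 2 13 15 4 11 3 10 7 9 14)(5 8 6))^4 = (1 4 7 2 11 9 13 3 14 15 10)(5 8 6)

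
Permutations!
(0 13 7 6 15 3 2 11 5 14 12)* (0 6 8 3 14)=(0 13 7 8 3 2 11 5)(6 15 14 12)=[13, 1, 11, 2, 4, 0, 15, 8, 3, 9, 10, 5, 6, 7, 12, 14]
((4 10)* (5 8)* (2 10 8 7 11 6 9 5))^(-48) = (5 11 9 7 6) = ((2 10 4 8)(5 7 11 6 9))^(-48)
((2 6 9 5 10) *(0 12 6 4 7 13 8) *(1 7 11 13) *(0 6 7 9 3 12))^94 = (1 10 11 6 7 5 4 8 12 9 2 13 3)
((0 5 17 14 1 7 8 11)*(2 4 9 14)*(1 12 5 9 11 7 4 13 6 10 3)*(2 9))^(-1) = (0 11 4 1 3 10 6 13 2)(5 12 14 9 17)(7 8)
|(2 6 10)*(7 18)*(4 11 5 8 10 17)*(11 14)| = 18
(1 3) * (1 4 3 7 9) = [0, 7, 2, 4, 3, 5, 6, 9, 8, 1] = (1 7 9)(3 4)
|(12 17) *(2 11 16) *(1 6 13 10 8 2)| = 8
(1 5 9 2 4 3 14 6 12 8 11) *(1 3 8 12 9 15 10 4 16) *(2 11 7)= (1 5 15 10 4 8 7 2 16)(3 14 6 9 11)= [0, 5, 16, 14, 8, 15, 9, 2, 7, 11, 4, 3, 12, 13, 6, 10, 1]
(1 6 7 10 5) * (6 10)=(1 10 5)(6 7)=[0, 10, 2, 3, 4, 1, 7, 6, 8, 9, 5]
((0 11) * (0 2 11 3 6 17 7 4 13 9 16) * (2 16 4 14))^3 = (0 17 2)(3 7 11)(6 14 16)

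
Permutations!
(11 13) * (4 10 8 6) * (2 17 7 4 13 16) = (2 17 7 4 10 8 6 13 11 16) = [0, 1, 17, 3, 10, 5, 13, 4, 6, 9, 8, 16, 12, 11, 14, 15, 2, 7]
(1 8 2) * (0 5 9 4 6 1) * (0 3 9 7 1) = [5, 8, 3, 9, 6, 7, 0, 1, 2, 4] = (0 5 7 1 8 2 3 9 4 6)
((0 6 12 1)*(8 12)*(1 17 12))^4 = ((0 6 8 1)(12 17))^4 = (17)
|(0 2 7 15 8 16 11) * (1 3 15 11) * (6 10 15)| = 28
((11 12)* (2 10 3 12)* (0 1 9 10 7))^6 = (0 11 10)(1 2 3)(7 12 9) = ((0 1 9 10 3 12 11 2 7))^6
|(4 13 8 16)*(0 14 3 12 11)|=20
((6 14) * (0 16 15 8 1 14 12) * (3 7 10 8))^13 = ((0 16 15 3 7 10 8 1 14 6 12))^13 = (0 15 7 8 14 12 16 3 10 1 6)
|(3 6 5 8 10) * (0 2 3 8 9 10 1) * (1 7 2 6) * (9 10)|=|(0 6 5 10 8 7 2 3 1)|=9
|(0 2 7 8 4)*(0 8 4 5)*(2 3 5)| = 12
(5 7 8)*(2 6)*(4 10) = (2 6)(4 10)(5 7 8) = [0, 1, 6, 3, 10, 7, 2, 8, 5, 9, 4]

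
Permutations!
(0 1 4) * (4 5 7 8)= (0 1 5 7 8 4)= [1, 5, 2, 3, 0, 7, 6, 8, 4]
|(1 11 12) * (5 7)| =6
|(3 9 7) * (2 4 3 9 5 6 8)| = |(2 4 3 5 6 8)(7 9)| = 6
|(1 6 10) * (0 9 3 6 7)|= |(0 9 3 6 10 1 7)|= 7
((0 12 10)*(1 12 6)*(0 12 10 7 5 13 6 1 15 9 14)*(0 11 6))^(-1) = (0 13 5 7 12 10 1)(6 11 14 9 15)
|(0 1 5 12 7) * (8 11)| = 10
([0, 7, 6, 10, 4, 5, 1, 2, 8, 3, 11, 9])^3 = [0, 6, 7, 9, 4, 5, 2, 1, 8, 11, 3, 10]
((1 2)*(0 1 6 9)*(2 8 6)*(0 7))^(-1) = (0 7 9 6 8 1)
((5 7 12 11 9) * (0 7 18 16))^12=(0 9)(5 7)(11 16)(12 18)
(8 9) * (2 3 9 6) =(2 3 9 8 6) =[0, 1, 3, 9, 4, 5, 2, 7, 6, 8]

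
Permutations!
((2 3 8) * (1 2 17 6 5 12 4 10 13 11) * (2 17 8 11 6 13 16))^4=((1 17 13 6 5 12 4 10 16 2 3 11))^4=(1 5 16)(2 17 12)(3 13 4)(6 10 11)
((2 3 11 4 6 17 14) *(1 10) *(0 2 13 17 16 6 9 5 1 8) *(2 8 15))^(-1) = ((0 8)(1 10 15 2 3 11 4 9 5)(6 16)(13 17 14))^(-1) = (0 8)(1 5 9 4 11 3 2 15 10)(6 16)(13 14 17)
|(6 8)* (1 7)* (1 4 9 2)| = |(1 7 4 9 2)(6 8)| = 10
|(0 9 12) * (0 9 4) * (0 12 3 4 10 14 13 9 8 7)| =|(0 10 14 13 9 3 4 12 8 7)| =10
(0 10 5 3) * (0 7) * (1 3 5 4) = (0 10 4 1 3 7) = [10, 3, 2, 7, 1, 5, 6, 0, 8, 9, 4]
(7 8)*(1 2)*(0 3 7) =[3, 2, 1, 7, 4, 5, 6, 8, 0] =(0 3 7 8)(1 2)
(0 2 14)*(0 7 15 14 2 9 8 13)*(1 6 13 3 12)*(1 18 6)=(0 9 8 3 12 18 6 13)(7 15 14)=[9, 1, 2, 12, 4, 5, 13, 15, 3, 8, 10, 11, 18, 0, 7, 14, 16, 17, 6]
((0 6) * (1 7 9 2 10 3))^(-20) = (1 10 9)(2 7 3)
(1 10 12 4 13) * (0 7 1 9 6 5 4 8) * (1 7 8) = (0 8)(1 10 12)(4 13 9 6 5) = [8, 10, 2, 3, 13, 4, 5, 7, 0, 6, 12, 11, 1, 9]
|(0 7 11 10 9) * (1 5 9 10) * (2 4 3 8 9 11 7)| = 6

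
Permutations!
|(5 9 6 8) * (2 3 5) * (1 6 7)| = |(1 6 8 2 3 5 9 7)| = 8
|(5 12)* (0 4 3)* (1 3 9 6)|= 6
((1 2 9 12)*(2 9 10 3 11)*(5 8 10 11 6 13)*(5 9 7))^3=((1 7 5 8 10 3 6 13 9 12)(2 11))^3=(1 8 6 12 5 3 9 7 10 13)(2 11)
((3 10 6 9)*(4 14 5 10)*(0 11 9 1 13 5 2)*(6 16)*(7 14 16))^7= (0 1)(2 6)(3 10)(4 7)(5 9)(11 13)(14 16)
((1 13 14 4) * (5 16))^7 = (1 4 14 13)(5 16)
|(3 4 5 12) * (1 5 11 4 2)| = |(1 5 12 3 2)(4 11)| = 10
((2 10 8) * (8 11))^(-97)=(2 8 11 10)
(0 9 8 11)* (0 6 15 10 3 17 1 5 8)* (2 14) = (0 9)(1 5 8 11 6 15 10 3 17)(2 14) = [9, 5, 14, 17, 4, 8, 15, 7, 11, 0, 3, 6, 12, 13, 2, 10, 16, 1]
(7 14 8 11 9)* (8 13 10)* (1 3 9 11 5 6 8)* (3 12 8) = (1 12 8 5 6 3 9 7 14 13 10) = [0, 12, 2, 9, 4, 6, 3, 14, 5, 7, 1, 11, 8, 10, 13]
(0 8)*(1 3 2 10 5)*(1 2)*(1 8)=(0 1 3 8)(2 10 5)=[1, 3, 10, 8, 4, 2, 6, 7, 0, 9, 5]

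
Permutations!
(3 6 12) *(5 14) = (3 6 12)(5 14) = [0, 1, 2, 6, 4, 14, 12, 7, 8, 9, 10, 11, 3, 13, 5]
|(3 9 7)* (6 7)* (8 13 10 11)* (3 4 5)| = 12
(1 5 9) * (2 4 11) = (1 5 9)(2 4 11) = [0, 5, 4, 3, 11, 9, 6, 7, 8, 1, 10, 2]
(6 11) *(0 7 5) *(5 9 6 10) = (0 7 9 6 11 10 5) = [7, 1, 2, 3, 4, 0, 11, 9, 8, 6, 5, 10]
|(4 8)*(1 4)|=3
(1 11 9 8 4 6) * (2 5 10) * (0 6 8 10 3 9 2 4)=[6, 11, 5, 9, 8, 3, 1, 7, 0, 10, 4, 2]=(0 6 1 11 2 5 3 9 10 4 8)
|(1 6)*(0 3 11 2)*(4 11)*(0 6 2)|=|(0 3 4 11)(1 2 6)|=12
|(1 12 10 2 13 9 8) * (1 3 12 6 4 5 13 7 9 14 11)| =|(1 6 4 5 13 14 11)(2 7 9 8 3 12 10)| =7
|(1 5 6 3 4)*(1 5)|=4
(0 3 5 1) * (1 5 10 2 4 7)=(0 3 10 2 4 7 1)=[3, 0, 4, 10, 7, 5, 6, 1, 8, 9, 2]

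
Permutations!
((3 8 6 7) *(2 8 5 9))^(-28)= ((2 8 6 7 3 5 9))^(-28)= (9)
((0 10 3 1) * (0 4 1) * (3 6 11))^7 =((0 10 6 11 3)(1 4))^7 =(0 6 3 10 11)(1 4)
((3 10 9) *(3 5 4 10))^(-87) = (4 10 9 5)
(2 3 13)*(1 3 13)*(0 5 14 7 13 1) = (0 5 14 7 13 2 1 3) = [5, 3, 1, 0, 4, 14, 6, 13, 8, 9, 10, 11, 12, 2, 7]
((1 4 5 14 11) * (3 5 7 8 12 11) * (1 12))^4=(3 5 14)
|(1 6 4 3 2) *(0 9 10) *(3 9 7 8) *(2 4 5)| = 28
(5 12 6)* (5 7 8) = (5 12 6 7 8) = [0, 1, 2, 3, 4, 12, 7, 8, 5, 9, 10, 11, 6]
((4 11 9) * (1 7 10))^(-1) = (1 10 7)(4 9 11)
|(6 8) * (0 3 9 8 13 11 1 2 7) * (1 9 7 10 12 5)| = 15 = |(0 3 7)(1 2 10 12 5)(6 13 11 9 8)|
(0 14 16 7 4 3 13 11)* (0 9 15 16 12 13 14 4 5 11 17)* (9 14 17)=(0 4 3 17)(5 11 14 12 13 9 15 16 7)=[4, 1, 2, 17, 3, 11, 6, 5, 8, 15, 10, 14, 13, 9, 12, 16, 7, 0]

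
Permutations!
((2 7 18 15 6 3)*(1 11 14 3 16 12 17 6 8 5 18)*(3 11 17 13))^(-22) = ((1 17 6 16 12 13 3 2 7)(5 18 15 8)(11 14))^(-22) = (1 13 17 3 6 2 16 7 12)(5 15)(8 18)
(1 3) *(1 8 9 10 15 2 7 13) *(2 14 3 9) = (1 9 10 15 14 3 8 2 7 13) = [0, 9, 7, 8, 4, 5, 6, 13, 2, 10, 15, 11, 12, 1, 3, 14]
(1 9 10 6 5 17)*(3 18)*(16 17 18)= (1 9 10 6 5 18 3 16 17)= [0, 9, 2, 16, 4, 18, 5, 7, 8, 10, 6, 11, 12, 13, 14, 15, 17, 1, 3]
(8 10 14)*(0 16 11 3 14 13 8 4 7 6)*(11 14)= (0 16 14 4 7 6)(3 11)(8 10 13)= [16, 1, 2, 11, 7, 5, 0, 6, 10, 9, 13, 3, 12, 8, 4, 15, 14]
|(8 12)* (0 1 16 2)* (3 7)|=4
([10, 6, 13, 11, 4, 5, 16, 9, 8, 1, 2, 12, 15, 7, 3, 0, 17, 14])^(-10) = (0 9 14)(1 3 10)(2 6 11)(7 17 15)(12 13 16)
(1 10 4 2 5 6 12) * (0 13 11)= (0 13 11)(1 10 4 2 5 6 12)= [13, 10, 5, 3, 2, 6, 12, 7, 8, 9, 4, 0, 1, 11]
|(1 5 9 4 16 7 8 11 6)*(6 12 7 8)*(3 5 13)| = |(1 13 3 5 9 4 16 8 11 12 7 6)| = 12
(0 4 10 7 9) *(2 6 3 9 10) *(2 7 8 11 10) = (0 4 7 2 6 3 9)(8 11 10) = [4, 1, 6, 9, 7, 5, 3, 2, 11, 0, 8, 10]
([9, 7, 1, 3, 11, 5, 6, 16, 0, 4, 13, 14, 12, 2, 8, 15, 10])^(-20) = [14, 13, 10, 3, 0, 5, 6, 2, 11, 8, 7, 9, 12, 16, 4, 15, 1]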